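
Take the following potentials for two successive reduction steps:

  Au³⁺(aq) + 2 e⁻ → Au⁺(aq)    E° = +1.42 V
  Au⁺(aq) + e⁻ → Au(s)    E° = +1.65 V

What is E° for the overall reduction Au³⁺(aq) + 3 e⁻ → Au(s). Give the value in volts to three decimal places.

+1.497 V

Since ΔG° = −nFE° is additive over sequential reductions, n₃E°₃ = n₁E°₁ + n₂E°₂.
E°₃ = (2×+1.42 + 1×+1.65) / 3 = (+4.490) / 3 = +1.497 V.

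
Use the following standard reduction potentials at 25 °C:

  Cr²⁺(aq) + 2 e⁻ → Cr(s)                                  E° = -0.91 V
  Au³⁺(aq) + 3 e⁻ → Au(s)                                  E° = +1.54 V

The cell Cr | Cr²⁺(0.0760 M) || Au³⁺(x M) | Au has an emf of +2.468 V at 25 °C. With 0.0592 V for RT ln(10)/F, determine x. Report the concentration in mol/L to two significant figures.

Au³⁺/Au is the cathode, Cr²⁺/Cr the anode: E°cell = +2.45 V, n = 6.
Overall reaction: 2 Au³⁺(aq) + 3 Cr(s) → 2 Au(s) + 3 Cr²⁺(aq); Q = [Cr²⁺]^3/[Au³⁺]^2.
From E = E° − (0.0592/n) log Q: log Q = (E° − E)·n/0.0592 = (+2.45 − (+2.468))·6/0.0592 = -1.8243.
So 2·log[Au³⁺] = 3·log(0.076) − log Q = -3.3576 − (-1.8243) = -1.5333; log[Au³⁺] = -1.5333 / 2 = -0.7667; [Au³⁺] = 10^(-0.7667) ≈ 0.17 M.

0.17 M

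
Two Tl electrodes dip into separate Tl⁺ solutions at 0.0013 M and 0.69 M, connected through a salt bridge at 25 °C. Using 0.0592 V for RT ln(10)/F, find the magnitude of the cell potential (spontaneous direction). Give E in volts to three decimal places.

For a concentration cell E°cell = 0. The 0.69 M side is the cathode (reduction is favoured where [Tl⁺] is higher).
With n = 1, E = −(0.0592/1) log([Tl⁺]ₐₙ/[Tl⁺]꜀ₐₜ) = −(0.0592/1) log(0.0013/0.69) = −(0.0592/1)(-2.725) = +0.161 V.

+0.161 V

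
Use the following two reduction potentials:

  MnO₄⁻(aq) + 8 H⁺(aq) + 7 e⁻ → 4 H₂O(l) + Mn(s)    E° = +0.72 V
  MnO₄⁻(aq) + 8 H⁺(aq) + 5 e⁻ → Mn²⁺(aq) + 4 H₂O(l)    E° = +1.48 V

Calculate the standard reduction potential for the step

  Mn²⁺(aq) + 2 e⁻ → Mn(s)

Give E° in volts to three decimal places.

Sequential free energies add, so n₃E°₃ = n₁E°₁ + n₂E°₂.
With n₃ = 7, and the known step contributing 5×(+1.48) V, the unknown satisfies 2·E° = 7×(+0.72) − 5×(+1.48) = -2.360.
E° = -2.360 / 2 = -1.180 V.

-1.180 V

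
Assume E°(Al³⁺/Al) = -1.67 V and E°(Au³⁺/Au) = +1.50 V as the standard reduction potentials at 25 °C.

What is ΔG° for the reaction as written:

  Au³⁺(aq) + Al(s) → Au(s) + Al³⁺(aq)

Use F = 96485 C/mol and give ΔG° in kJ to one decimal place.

-917.6 kJ

As written, Au³⁺/Au is reduced (cathode) and Al³⁺/Al is oxidised (anode), so E°cell = (+1.50) − (-1.67) = +3.17 V.
Balancing electrons gives n = 3.
ΔG° = −nFE° = −(3)(96485)(+3.17) = -917,572 J = -917.6 kJ.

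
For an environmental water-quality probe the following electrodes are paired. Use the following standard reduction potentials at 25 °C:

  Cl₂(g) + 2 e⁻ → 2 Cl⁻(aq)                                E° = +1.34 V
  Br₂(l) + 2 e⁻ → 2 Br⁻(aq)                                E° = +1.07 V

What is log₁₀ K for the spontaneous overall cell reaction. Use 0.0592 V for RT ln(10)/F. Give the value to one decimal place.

9.1

Cathode: Cl₂/Cl⁻; anode: Br₂/Br⁻. E°cell = +0.27 V, n = 2.
log K = nE°cell / 0.0592 = (2)(+0.27) / 0.0592 = 9.1.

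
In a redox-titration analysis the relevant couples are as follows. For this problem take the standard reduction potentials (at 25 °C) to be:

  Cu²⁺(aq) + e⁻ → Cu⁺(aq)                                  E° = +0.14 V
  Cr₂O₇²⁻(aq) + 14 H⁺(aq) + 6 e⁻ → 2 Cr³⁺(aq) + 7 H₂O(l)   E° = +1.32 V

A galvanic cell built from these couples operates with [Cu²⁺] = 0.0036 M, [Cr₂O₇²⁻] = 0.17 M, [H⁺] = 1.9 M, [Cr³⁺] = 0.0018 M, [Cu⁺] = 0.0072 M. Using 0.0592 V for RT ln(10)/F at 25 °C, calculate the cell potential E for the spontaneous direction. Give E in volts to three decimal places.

+1.283 V

Cr₂O₇²⁻/Cr³⁺ is the cathode (higher E°), Cu²⁺/Cu⁺ the anode: E°cell = +1.32 − (+0.14) = +1.18 V, n = 6.
Overall: Cr₂O₇²⁻(aq) + 14 H⁺(aq) + 6 Cu⁺(aq) → 2 Cr³⁺(aq) + 7 H₂O(l) + 6 Cu²⁺(aq)
Q = [Cr³⁺]^2·[Cu²⁺]^6 / ([Cr₂O₇²⁻]·[H⁺]^14·[Cu⁺]^6); log Q = -10.429.
E = E° − (0.0592/n) log Q = +1.18 − (0.0592/6)(-10.429) = +1.283 V.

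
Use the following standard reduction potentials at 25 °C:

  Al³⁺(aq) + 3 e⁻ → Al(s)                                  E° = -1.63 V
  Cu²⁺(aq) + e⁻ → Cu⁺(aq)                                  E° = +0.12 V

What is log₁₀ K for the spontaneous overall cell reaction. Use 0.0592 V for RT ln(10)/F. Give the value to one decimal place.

Cathode: Cu²⁺/Cu⁺; anode: Al³⁺/Al. E°cell = +1.75 V, n = 3.
log K = nE°cell / 0.0592 = (3)(+1.75) / 0.0592 = 88.7.

88.7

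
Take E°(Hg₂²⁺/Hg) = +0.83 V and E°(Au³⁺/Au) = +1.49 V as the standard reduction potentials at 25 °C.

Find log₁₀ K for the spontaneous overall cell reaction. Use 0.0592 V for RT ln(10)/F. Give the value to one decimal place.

Cathode: Au³⁺/Au; anode: Hg₂²⁺/Hg. E°cell = +0.66 V, n = 6.
log K = nE°cell / 0.0592 = (6)(+0.66) / 0.0592 = 66.9.

66.9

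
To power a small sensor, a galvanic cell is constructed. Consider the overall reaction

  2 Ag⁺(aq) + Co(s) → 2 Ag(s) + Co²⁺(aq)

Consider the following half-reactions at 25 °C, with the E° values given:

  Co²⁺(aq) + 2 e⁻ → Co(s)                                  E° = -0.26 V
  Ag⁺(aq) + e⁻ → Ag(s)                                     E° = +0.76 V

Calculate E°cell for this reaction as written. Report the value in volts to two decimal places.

The Ag⁺/Ag couple has the higher reduction potential, so it is the cathode; Co²⁺/Co is oxidised at the anode.
E°cell = E°(cathode) − E°(anode) = (+0.76) − (-0.26) = +1.02 V.
Since E°cell > 0, the reaction is spontaneous under standard conditions.

+1.02 V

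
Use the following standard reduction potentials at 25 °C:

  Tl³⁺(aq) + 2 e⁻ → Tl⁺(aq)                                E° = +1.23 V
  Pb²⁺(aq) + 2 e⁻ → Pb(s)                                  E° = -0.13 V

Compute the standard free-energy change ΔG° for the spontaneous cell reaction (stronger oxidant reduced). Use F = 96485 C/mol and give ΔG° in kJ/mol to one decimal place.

Tl³⁺/Tl⁺ (E° = +1.23 V) is the cathode; Pb²⁺/Pb (E° = -0.13 V) is the anode, so E°cell = +1.36 V.
Balancing electrons gives n = 2 (lcm of 2 and 2).
ΔG° = −nFE° = −(2)(96485)(+1.36) = -262,439 J = -262.4 kJ/mol.

-262.4 kJ/mol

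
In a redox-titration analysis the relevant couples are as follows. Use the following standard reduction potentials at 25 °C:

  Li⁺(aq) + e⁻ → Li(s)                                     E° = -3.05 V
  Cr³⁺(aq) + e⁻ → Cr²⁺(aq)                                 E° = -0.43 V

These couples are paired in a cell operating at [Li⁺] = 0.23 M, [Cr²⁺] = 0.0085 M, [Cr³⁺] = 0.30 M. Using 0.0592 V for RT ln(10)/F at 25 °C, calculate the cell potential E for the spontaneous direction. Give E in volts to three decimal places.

+2.749 V

Cr³⁺/Cr²⁺ is the cathode (higher E°), Li⁺/Li the anode: E°cell = -0.43 − (-3.05) = +2.62 V, n = 1.
Overall: Cr³⁺(aq) + Li(s) → Cr²⁺(aq) + Li⁺(aq)
Q = [Cr²⁺]·[Li⁺] / ([Cr³⁺]); log Q = -2.186.
E = E° − (0.0592/n) log Q = +2.62 − (0.0592/1)(-2.186) = +2.749 V.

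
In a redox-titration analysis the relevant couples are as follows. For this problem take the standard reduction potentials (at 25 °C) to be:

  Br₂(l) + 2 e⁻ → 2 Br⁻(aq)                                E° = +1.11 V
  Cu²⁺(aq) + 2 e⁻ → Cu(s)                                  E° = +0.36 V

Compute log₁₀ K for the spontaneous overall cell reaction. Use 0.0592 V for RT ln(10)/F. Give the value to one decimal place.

Cathode: Br₂/Br⁻; anode: Cu²⁺/Cu. E°cell = +0.75 V, n = 2.
log K = nE°cell / 0.0592 = (2)(+0.75) / 0.0592 = 25.3.

25.3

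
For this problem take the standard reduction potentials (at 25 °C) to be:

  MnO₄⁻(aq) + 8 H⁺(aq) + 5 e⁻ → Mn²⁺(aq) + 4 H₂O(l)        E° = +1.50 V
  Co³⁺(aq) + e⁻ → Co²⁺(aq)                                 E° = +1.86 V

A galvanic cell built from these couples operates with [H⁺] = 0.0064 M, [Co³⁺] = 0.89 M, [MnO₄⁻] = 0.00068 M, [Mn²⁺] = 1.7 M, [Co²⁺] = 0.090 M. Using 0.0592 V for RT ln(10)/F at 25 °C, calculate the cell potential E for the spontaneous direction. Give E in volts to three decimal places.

+0.667 V

Co³⁺/Co²⁺ is the cathode (higher E°), MnO₄⁻/Mn²⁺ the anode: E°cell = +1.86 − (+1.50) = +0.36 V, n = 5.
Overall: 5 Co³⁺(aq) + Mn²⁺(aq) + 4 H₂O(l) → 5 Co²⁺(aq) + MnO₄⁻(aq) + 8 H⁺(aq)
Q = [Co²⁺]^5·[MnO₄⁻]·[H⁺]^8 / ([Co³⁺]^5·[Mn²⁺]); log Q = -25.924.
E = E° − (0.0592/n) log Q = +0.36 − (0.0592/5)(-25.924) = +0.667 V.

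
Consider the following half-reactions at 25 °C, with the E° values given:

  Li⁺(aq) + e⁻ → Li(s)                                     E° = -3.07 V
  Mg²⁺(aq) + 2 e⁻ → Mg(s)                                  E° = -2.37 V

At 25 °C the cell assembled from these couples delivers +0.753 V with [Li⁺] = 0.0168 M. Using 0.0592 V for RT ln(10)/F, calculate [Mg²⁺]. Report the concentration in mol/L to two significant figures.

Mg²⁺/Mg is the cathode, Li⁺/Li the anode: E°cell = +0.70 V, n = 2.
Overall reaction: Mg²⁺(aq) + 2 Li(s) → Mg(s) + 2 Li⁺(aq); Q = [Li⁺]^2/[Mg²⁺]^1.
From E = E° − (0.0592/n) log Q: log Q = (E° − E)·n/0.0592 = (+0.70 − (+0.753))·2/0.0592 = -1.7905.
So 1·log[Mg²⁺] = 2·log(0.0168) − log Q = -3.5494 − (-1.7905) = -1.7589; [Mg²⁺] = 10^(-1.7589) ≈ 0.017 M.

0.017 M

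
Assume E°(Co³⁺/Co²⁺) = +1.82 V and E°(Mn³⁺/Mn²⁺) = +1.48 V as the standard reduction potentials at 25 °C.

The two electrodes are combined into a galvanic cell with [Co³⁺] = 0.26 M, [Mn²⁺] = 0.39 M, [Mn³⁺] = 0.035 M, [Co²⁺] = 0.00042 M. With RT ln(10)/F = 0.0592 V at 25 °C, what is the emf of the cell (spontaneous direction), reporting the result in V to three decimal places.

+0.567 V

Co³⁺/Co²⁺ is the cathode (higher E°), Mn³⁺/Mn²⁺ the anode: E°cell = +1.82 − (+1.48) = +0.34 V, n = 1.
Overall: Co³⁺(aq) + Mn²⁺(aq) → Co²⁺(aq) + Mn³⁺(aq)
Q = [Co²⁺]·[Mn³⁺] / ([Co³⁺]·[Mn²⁺]); log Q = -3.839.
E = E° − (0.0592/n) log Q = +0.34 − (0.0592/1)(-3.839) = +0.567 V.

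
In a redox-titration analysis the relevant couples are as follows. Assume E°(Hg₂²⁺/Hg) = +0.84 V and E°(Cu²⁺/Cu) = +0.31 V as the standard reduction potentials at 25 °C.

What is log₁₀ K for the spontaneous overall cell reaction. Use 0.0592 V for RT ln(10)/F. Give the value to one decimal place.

Cathode: Hg₂²⁺/Hg; anode: Cu²⁺/Cu. E°cell = +0.53 V, n = 2.
log K = nE°cell / 0.0592 = (2)(+0.53) / 0.0592 = 17.9.

17.9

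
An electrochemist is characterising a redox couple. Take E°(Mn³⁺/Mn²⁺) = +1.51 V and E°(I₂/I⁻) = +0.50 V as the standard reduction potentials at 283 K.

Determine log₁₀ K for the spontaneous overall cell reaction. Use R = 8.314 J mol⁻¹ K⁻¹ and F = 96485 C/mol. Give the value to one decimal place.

36.0

Cathode: Mn³⁺/Mn²⁺; anode: I₂/I⁻. E°cell = (+1.51) − (+0.50) = +1.01 V, with n = 2.
ΔG° = −nFE° = −RT ln K, so ln K = nFE°/(RT) = (2)(96485)(+1.01) / ((8.314)(283)) = 82.835.
log₁₀ K = 82.835 / ln 10 = 36.0.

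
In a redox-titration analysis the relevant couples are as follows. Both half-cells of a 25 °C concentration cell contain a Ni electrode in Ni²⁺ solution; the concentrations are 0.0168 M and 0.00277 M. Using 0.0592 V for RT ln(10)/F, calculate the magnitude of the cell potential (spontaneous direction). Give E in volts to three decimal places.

For a concentration cell E°cell = 0. The 0.0168 M side is the cathode (reduction is favoured where [Ni²⁺] is higher).
With n = 2, E = −(0.0592/2) log([Ni²⁺]ₐₙ/[Ni²⁺]꜀ₐₜ) = −(0.0592/2) log(0.00277/0.0168) = −(0.0592/2)(-0.783) = +0.023 V.

+0.023 V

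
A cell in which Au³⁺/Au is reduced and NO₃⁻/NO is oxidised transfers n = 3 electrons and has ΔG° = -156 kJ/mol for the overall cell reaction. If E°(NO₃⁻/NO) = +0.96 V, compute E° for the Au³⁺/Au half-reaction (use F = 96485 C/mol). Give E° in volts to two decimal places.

+1.50 V

E°cell = −ΔG°/(nF) = −(-156×10³)/((3)(96485)) = +0.539 V.
Since Au³⁺/Au is the cathode and NO₃⁻/NO the anode, E°cell = E°(Au³⁺/Au) − E°(NO₃⁻/NO).
So E°(Au³⁺/Au) = E°cell + E°(NO₃⁻/NO) = +0.539 + (+0.96) = +1.50 V.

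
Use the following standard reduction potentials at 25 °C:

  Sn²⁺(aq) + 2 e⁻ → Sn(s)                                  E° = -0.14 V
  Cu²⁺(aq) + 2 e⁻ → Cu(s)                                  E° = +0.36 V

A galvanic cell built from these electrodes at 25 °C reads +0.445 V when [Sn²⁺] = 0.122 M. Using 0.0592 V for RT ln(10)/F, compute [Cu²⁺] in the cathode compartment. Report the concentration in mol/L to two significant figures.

Cu²⁺/Cu is the cathode, Sn²⁺/Sn the anode: E°cell = +0.50 V, n = 2.
Overall reaction: Cu²⁺(aq) + Sn(s) → Cu(s) + Sn²⁺(aq); Q = [Sn²⁺]^1/[Cu²⁺]^1.
From E = E° − (0.0592/n) log Q: log Q = (E° − E)·n/0.0592 = (+0.50 − (+0.445))·2/0.0592 = 1.8581.
So 1·log[Cu²⁺] = 1·log(0.122) − log Q = -0.9136 − (1.8581) = -2.7717; [Cu²⁺] = 10^(-2.7717) ≈ 0.0017 M.

0.0017 M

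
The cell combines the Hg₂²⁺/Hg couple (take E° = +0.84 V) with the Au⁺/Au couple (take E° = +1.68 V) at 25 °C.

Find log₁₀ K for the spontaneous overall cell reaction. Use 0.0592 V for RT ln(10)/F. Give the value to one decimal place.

Cathode: Au⁺/Au; anode: Hg₂²⁺/Hg. E°cell = +0.84 V, n = 2.
log K = nE°cell / 0.0592 = (2)(+0.84) / 0.0592 = 28.4.

28.4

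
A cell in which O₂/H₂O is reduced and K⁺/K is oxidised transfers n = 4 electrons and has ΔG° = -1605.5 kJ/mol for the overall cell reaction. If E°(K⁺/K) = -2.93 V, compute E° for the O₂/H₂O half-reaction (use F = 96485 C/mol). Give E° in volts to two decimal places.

+1.23 V

E°cell = −ΔG°/(nF) = −(-1605.5×10³)/((4)(96485)) = +4.160 V.
Since O₂/H₂O is the cathode and K⁺/K the anode, E°cell = E°(O₂/H₂O) − E°(K⁺/K).
So E°(O₂/H₂O) = E°cell + E°(K⁺/K) = +4.160 + (-2.93) = +1.23 V.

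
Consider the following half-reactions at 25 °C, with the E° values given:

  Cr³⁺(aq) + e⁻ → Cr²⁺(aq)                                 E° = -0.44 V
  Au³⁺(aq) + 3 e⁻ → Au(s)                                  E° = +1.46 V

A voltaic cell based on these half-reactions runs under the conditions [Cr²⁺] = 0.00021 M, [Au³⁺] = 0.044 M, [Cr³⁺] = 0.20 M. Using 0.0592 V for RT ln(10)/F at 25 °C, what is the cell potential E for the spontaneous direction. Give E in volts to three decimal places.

+1.697 V

Au³⁺/Au is the cathode (higher E°), Cr³⁺/Cr²⁺ the anode: E°cell = +1.46 − (-0.44) = +1.90 V, n = 3.
Overall: Au³⁺(aq) + 3 Cr²⁺(aq) → Au(s) + 3 Cr³⁺(aq)
Q = [Cr³⁺]^3 / ([Au³⁺]·[Cr²⁺]^3); log Q = 10.293.
E = E° − (0.0592/n) log Q = +1.90 − (0.0592/3)(10.293) = +1.697 V.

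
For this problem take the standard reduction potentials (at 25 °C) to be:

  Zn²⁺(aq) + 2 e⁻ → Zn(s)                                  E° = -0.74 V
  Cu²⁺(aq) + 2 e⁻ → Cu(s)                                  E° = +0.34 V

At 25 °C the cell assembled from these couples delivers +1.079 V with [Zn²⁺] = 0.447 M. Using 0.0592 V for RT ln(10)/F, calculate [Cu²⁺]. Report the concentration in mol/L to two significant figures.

Cu²⁺/Cu is the cathode, Zn²⁺/Zn the anode: E°cell = +1.08 V, n = 2.
Overall reaction: Cu²⁺(aq) + Zn(s) → Cu(s) + Zn²⁺(aq); Q = [Zn²⁺]^1/[Cu²⁺]^1.
From E = E° − (0.0592/n) log Q: log Q = (E° − E)·n/0.0592 = (+1.08 − (+1.079))·2/0.0592 = 0.0338.
So 1·log[Cu²⁺] = 1·log(0.447) − log Q = -0.3497 − (0.0338) = -0.3835; [Cu²⁺] = 10^(-0.3835) ≈ 0.41 M.

0.41 M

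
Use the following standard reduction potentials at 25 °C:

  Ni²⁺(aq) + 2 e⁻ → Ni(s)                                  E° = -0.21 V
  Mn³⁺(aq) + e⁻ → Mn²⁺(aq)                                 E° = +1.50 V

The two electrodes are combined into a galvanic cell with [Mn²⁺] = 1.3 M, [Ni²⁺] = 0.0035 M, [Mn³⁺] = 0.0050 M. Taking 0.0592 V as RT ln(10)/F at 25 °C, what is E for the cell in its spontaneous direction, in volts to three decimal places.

Mn³⁺/Mn²⁺ is the cathode (higher E°), Ni²⁺/Ni the anode: E°cell = +1.50 − (-0.21) = +1.71 V, n = 2.
Overall: 2 Mn³⁺(aq) + Ni(s) → 2 Mn²⁺(aq) + Ni²⁺(aq)
Q = [Mn²⁺]^2·[Ni²⁺] / ([Mn³⁺]^2); log Q = 2.374.
E = E° − (0.0592/n) log Q = +1.71 − (0.0592/2)(2.374) = +1.640 V.

+1.640 V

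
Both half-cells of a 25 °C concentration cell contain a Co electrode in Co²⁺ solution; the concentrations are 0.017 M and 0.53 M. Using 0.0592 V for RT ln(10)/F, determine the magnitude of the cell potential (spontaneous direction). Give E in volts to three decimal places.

+0.044 V

For a concentration cell E°cell = 0. The 0.53 M side is the cathode (reduction is favoured where [Co²⁺] is higher).
With n = 2, E = −(0.0592/2) log([Co²⁺]ₐₙ/[Co²⁺]꜀ₐₜ) = −(0.0592/2) log(0.017/0.53) = −(0.0592/2)(-1.494) = +0.044 V.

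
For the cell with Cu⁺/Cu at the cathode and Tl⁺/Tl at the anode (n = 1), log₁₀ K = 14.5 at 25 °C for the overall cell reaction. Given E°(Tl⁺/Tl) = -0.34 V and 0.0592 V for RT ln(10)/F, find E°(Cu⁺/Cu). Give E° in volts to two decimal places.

+0.52 V

E°cell = (0.0592/n)·log K = (0.0592/1)(14.5) = +0.858 V.
Since Cu⁺/Cu is the cathode and Tl⁺/Tl the anode, E°cell = E°(Cu⁺/Cu) − E°(Tl⁺/Tl).
So E°(Cu⁺/Cu) = E°cell + E°(Tl⁺/Tl) = +0.858 + (-0.34) = +0.52 V.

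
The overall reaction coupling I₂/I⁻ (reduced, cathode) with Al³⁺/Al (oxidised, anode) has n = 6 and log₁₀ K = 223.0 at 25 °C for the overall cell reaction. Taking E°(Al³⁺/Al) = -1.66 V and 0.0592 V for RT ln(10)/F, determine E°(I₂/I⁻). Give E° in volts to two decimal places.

+0.54 V

E°cell = (0.0592/n)·log K = (0.0592/6)(223.0) = +2.200 V.
Since I₂/I⁻ is the cathode and Al³⁺/Al the anode, E°cell = E°(I₂/I⁻) − E°(Al³⁺/Al).
So E°(I₂/I⁻) = E°cell + E°(Al³⁺/Al) = +2.200 + (-1.66) = +0.54 V.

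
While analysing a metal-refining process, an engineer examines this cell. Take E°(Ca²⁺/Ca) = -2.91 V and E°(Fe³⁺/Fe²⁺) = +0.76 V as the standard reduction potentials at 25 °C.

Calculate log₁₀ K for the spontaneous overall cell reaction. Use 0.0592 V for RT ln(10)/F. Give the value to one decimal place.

124.0

Cathode: Fe³⁺/Fe²⁺; anode: Ca²⁺/Ca. E°cell = +3.67 V, n = 2.
log K = nE°cell / 0.0592 = (2)(+3.67) / 0.0592 = 124.0.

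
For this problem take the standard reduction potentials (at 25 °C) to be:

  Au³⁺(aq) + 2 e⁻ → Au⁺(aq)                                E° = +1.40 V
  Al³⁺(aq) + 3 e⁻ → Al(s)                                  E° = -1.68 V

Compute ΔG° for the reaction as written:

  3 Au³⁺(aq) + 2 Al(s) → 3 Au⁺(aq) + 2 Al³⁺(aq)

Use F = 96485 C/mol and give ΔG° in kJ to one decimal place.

-1783.0 kJ

As written, Au³⁺/Au⁺ is reduced (cathode) and Al³⁺/Al is oxidised (anode), so E°cell = (+1.40) − (-1.68) = +3.08 V.
Balancing electrons gives n = 6.
ΔG° = −nFE° = −(6)(96485)(+3.08) = -1,783,043 J = -1783.0 kJ.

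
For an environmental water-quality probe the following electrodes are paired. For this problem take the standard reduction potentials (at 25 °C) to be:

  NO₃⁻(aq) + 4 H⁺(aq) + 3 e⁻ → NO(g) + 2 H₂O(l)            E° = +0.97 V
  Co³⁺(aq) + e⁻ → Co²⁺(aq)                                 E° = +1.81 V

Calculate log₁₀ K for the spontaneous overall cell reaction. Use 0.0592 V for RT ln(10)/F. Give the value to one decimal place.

Cathode: Co³⁺/Co²⁺; anode: NO₃⁻/NO. E°cell = +0.84 V, n = 3.
log K = nE°cell / 0.0592 = (3)(+0.84) / 0.0592 = 42.6.

42.6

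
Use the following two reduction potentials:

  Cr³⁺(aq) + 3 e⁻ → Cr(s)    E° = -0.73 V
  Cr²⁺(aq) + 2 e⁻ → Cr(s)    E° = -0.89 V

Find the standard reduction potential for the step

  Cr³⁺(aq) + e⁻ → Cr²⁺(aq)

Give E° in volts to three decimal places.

-0.410 V

Sequential free energies add, so n₃E°₃ = n₁E°₁ + n₂E°₂.
With n₃ = 3, and the known step contributing 2×(-0.89) V, the unknown satisfies 1·E° = 3×(-0.73) − 2×(-0.89) = -0.410.
E° = -0.410 / 1 = -0.410 V.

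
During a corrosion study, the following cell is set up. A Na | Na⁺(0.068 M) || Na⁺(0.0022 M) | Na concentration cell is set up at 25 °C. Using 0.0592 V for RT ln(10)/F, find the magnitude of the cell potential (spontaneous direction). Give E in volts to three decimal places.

For a concentration cell E°cell = 0. The 0.068 M side is the cathode (reduction is favoured where [Na⁺] is higher).
With n = 1, E = −(0.0592/1) log([Na⁺]ₐₙ/[Na⁺]꜀ₐₜ) = −(0.0592/1) log(0.0022/0.068) = −(0.0592/1)(-1.490) = +0.088 V.

+0.088 V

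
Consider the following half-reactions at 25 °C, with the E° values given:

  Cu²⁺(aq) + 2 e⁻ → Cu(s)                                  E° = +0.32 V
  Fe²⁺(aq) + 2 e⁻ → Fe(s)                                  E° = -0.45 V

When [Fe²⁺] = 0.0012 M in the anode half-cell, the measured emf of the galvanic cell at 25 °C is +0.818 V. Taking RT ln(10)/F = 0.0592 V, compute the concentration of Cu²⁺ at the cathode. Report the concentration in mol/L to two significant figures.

Cu²⁺/Cu is the cathode, Fe²⁺/Fe the anode: E°cell = +0.77 V, n = 2.
Overall reaction: Cu²⁺(aq) + Fe(s) → Cu(s) + Fe²⁺(aq); Q = [Fe²⁺]^1/[Cu²⁺]^1.
From E = E° − (0.0592/n) log Q: log Q = (E° − E)·n/0.0592 = (+0.77 − (+0.818))·2/0.0592 = -1.6216.
So 1·log[Cu²⁺] = 1·log(0.0012) − log Q = -2.9208 − (-1.6216) = -1.2992; [Cu²⁺] = 10^(-1.2992) ≈ 0.050 M.

0.050 M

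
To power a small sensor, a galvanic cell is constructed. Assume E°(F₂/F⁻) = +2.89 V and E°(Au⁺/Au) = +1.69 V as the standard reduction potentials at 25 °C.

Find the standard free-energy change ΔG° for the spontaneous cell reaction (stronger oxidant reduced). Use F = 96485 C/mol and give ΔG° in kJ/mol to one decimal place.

F₂/F⁻ (E° = +2.89 V) is the cathode; Au⁺/Au (E° = +1.69 V) is the anode, so E°cell = +1.20 V.
Balancing electrons gives n = 2 (lcm of 2 and 1).
ΔG° = −nFE° = −(2)(96485)(+1.20) = -231,564 J = -231.6 kJ/mol.

-231.6 kJ/mol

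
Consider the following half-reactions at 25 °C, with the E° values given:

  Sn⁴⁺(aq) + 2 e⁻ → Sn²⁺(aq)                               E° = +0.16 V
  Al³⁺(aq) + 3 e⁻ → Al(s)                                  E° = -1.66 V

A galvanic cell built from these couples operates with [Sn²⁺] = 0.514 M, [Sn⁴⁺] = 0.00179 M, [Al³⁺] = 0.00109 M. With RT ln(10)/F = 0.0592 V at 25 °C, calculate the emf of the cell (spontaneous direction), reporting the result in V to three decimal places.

+1.806 V

Sn⁴⁺/Sn²⁺ is the cathode (higher E°), Al³⁺/Al the anode: E°cell = +0.16 − (-1.66) = +1.82 V, n = 6.
Overall: 3 Sn⁴⁺(aq) + 2 Al(s) → 3 Sn²⁺(aq) + 2 Al³⁺(aq)
Q = [Sn²⁺]^3·[Al³⁺]^2 / ([Sn⁴⁺]^3); log Q = 1.449.
E = E° − (0.0592/n) log Q = +1.82 − (0.0592/6)(1.449) = +1.806 V.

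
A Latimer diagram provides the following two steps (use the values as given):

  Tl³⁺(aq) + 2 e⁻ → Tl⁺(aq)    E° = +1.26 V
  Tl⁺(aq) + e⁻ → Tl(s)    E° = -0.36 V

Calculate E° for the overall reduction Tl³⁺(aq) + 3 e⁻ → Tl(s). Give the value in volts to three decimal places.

Adding the free-energy changes (−nFE°) of the two steps gives −n₃FE°₃ = −n₁FE°₁ − n₂FE°₂.
E°₃ = (2×+1.26 + 1×-0.36) / 3 = (+2.160) / 3 = +0.720 V.
E° values themselves are not directly additive — weighting by electron count is essential.

+0.720 V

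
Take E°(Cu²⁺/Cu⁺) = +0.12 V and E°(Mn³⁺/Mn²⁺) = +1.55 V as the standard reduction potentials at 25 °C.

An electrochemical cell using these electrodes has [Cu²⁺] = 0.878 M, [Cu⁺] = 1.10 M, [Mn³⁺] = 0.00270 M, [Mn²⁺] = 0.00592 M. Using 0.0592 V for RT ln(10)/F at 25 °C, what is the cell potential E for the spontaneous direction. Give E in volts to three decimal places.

+1.416 V

Mn³⁺/Mn²⁺ is the cathode (higher E°), Cu²⁺/Cu⁺ the anode: E°cell = +1.55 − (+0.12) = +1.43 V, n = 1.
Overall: Mn³⁺(aq) + Cu⁺(aq) → Mn²⁺(aq) + Cu²⁺(aq)
Q = [Mn²⁺]·[Cu²⁺] / ([Mn³⁺]·[Cu⁺]); log Q = 0.243.
E = E° − (0.0592/n) log Q = +1.43 − (0.0592/1)(0.243) = +1.416 V.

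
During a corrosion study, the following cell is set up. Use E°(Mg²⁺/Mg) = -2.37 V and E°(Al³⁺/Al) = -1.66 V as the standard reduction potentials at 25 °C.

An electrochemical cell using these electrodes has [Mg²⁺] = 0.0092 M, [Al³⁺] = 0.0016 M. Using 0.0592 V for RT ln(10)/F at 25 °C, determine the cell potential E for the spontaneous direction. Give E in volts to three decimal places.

Al³⁺/Al is the cathode (higher E°), Mg²⁺/Mg the anode: E°cell = -1.66 − (-2.37) = +0.71 V, n = 6.
Overall: 2 Al³⁺(aq) + 3 Mg(s) → 2 Al(s) + 3 Mg²⁺(aq)
Q = [Mg²⁺]^3 / ([Al³⁺]^2); log Q = -0.517.
E = E° − (0.0592/n) log Q = +0.71 − (0.0592/6)(-0.517) = +0.715 V.

+0.715 V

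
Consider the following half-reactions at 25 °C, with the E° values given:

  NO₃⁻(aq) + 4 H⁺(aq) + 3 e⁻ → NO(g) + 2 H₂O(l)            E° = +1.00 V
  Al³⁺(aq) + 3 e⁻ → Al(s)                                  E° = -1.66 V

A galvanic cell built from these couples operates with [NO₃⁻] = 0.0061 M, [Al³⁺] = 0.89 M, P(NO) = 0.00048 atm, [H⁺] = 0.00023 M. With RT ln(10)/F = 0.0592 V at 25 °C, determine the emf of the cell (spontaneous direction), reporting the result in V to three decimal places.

+2.396 V

NO₃⁻/NO is the cathode (higher E°), Al³⁺/Al the anode: E°cell = +1.00 − (-1.66) = +2.66 V, n = 3.
Overall: NO₃⁻(aq) + 4 H⁺(aq) + Al(s) → NO(g) + 2 H₂O(l) + Al³⁺(aq)
Q = P(NO)·[Al³⁺] / ([NO₃⁻]·[H⁺]^4); log Q = 13.398.
E = E° − (0.0592/n) log Q = +2.66 − (0.0592/3)(13.398) = +2.396 V.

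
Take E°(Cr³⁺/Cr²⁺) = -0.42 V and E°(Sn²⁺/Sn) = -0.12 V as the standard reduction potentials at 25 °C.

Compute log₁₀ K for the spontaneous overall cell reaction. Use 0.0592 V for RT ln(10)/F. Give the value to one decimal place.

10.1

Cathode: Sn²⁺/Sn; anode: Cr³⁺/Cr²⁺. E°cell = +0.30 V, n = 2.
log K = nE°cell / 0.0592 = (2)(+0.30) / 0.0592 = 10.1.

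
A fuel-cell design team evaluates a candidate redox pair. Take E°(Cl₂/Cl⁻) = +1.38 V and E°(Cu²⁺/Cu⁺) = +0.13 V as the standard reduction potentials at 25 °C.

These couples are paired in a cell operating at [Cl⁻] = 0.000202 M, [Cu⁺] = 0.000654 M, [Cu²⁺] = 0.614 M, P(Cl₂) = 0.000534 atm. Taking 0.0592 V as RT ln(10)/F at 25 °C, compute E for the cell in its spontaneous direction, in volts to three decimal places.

+1.196 V

Cl₂/Cl⁻ is the cathode (higher E°), Cu²⁺/Cu⁺ the anode: E°cell = +1.38 − (+0.13) = +1.25 V, n = 2.
Overall: Cl₂(g) + 2 Cu⁺(aq) → 2 Cl⁻(aq) + 2 Cu²⁺(aq)
Q = [Cl⁻]^2·[Cu²⁺]^2 / (P(Cl₂)·[Cu⁺]^2); log Q = 1.828.
E = E° − (0.0592/n) log Q = +1.25 − (0.0592/2)(1.828) = +1.196 V.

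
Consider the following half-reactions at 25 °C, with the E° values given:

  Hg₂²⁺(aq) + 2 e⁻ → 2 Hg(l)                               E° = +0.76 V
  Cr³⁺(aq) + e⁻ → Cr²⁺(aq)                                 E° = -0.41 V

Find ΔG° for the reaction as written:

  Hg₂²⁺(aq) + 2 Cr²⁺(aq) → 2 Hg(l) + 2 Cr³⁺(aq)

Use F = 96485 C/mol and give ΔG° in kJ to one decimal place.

-225.8 kJ

As written, Hg₂²⁺/Hg is reduced (cathode) and Cr³⁺/Cr²⁺ is oxidised (anode), so E°cell = (+0.76) − (-0.41) = +1.17 V.
Balancing electrons gives n = 2.
ΔG° = −nFE° = −(2)(96485)(+1.17) = -225,775 J = -225.8 kJ.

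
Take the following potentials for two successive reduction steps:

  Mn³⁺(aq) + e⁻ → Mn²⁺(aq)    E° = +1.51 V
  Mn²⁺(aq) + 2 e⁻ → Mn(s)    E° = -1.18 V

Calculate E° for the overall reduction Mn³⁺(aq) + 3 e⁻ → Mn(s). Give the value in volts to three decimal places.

Adding the free-energy changes (−nFE°) of the two steps gives −n₃FE°₃ = −n₁FE°₁ − n₂FE°₂.
E°₃ = (1×+1.51 + 2×-1.18) / 3 = (-0.850) / 3 = -0.283 V.

-0.283 V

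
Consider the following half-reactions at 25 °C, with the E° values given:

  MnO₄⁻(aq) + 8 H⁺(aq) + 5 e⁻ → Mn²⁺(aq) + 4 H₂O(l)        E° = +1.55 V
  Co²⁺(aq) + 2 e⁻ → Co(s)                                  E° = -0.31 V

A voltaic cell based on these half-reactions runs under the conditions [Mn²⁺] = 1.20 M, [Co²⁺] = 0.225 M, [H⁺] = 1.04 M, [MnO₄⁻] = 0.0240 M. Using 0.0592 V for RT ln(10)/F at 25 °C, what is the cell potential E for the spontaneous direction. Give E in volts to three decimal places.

+1.861 V

MnO₄⁻/Mn²⁺ is the cathode (higher E°), Co²⁺/Co the anode: E°cell = +1.55 − (-0.31) = +1.86 V, n = 10.
Overall: 2 MnO₄⁻(aq) + 16 H⁺(aq) + 5 Co(s) → 2 Mn²⁺(aq) + 8 H₂O(l) + 5 Co²⁺(aq)
Q = [Mn²⁺]^2·[Co²⁺]^5 / ([MnO₄⁻]^2·[H⁺]^16); log Q = -0.114.
E = E° − (0.0592/n) log Q = +1.86 − (0.0592/10)(-0.114) = +1.861 V.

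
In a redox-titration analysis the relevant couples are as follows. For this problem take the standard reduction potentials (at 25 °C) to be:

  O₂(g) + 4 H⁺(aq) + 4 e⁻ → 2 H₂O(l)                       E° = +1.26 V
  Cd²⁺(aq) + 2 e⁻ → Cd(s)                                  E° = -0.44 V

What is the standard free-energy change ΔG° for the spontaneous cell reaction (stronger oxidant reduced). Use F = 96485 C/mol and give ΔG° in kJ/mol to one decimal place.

O₂/H₂O (E° = +1.26 V) is the cathode; Cd²⁺/Cd (E° = -0.44 V) is the anode, so E°cell = +1.70 V.
Balancing electrons gives n = 4 (lcm of 4 and 2).
ΔG° = −nFE° = −(4)(96485)(+1.70) = -656,098 J = -656.1 kJ/mol.

-656.1 kJ/mol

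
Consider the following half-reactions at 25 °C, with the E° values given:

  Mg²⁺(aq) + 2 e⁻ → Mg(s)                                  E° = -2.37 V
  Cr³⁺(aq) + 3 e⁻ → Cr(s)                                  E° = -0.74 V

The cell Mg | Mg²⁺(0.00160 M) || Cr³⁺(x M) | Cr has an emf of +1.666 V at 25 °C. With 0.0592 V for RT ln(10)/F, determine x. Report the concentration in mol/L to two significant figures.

0.0043 M

Cr³⁺/Cr is the cathode, Mg²⁺/Mg the anode: E°cell = +1.63 V, n = 6.
Overall reaction: 2 Cr³⁺(aq) + 3 Mg(s) → 2 Cr(s) + 3 Mg²⁺(aq); Q = [Mg²⁺]^3/[Cr³⁺]^2.
From E = E° − (0.0592/n) log Q: log Q = (E° − E)·n/0.0592 = (+1.63 − (+1.666))·6/0.0592 = -3.6486.
So 2·log[Cr³⁺] = 3·log(0.0016) − log Q = -8.3876 − (-3.6486) = -4.7390; log[Cr³⁺] = -4.7390 / 2 = -2.3695; [Cr³⁺] = 10^(-2.3695) ≈ 0.0043 M.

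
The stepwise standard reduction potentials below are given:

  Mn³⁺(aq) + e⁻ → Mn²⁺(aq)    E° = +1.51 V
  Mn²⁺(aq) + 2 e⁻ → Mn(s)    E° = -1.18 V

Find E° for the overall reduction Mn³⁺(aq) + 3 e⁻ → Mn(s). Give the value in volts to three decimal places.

Since ΔG° = −nFE° is additive over sequential reductions, n₃E°₃ = n₁E°₁ + n₂E°₂.
E°₃ = (1×+1.51 + 2×-1.18) / 3 = (-0.850) / 3 = -0.283 V.

-0.283 V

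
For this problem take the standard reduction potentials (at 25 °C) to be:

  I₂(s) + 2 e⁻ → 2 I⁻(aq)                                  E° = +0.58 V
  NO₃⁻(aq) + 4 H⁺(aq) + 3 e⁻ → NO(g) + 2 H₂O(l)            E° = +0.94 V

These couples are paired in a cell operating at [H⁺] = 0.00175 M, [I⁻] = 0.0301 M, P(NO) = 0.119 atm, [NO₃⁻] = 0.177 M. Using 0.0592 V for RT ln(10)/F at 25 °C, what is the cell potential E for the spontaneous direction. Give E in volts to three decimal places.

+0.056 V

NO₃⁻/NO is the cathode (higher E°), I₂/I⁻ the anode: E°cell = +0.94 − (+0.58) = +0.36 V, n = 6.
Overall: 2 NO₃⁻(aq) + 8 H⁺(aq) + 6 I⁻(aq) → 2 NO(g) + 4 H₂O(l) + 3 I₂(s)
Q = P(NO)^2 / ([NO₃⁻]^2·[H⁺]^8·[I⁻]^6); log Q = 30.839.
E = E° − (0.0592/n) log Q = +0.36 − (0.0592/6)(30.839) = +0.056 V.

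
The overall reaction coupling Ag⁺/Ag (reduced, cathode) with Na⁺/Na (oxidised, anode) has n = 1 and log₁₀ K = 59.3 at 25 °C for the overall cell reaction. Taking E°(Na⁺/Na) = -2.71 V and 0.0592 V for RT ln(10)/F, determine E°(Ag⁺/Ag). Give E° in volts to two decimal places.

+0.80 V

E°cell = (0.0592/n)·log K = (0.0592/1)(59.3) = +3.511 V.
Since Ag⁺/Ag is the cathode and Na⁺/Na the anode, E°cell = E°(Ag⁺/Ag) − E°(Na⁺/Na).
So E°(Ag⁺/Ag) = E°cell + E°(Na⁺/Na) = +3.511 + (-2.71) = +0.80 V.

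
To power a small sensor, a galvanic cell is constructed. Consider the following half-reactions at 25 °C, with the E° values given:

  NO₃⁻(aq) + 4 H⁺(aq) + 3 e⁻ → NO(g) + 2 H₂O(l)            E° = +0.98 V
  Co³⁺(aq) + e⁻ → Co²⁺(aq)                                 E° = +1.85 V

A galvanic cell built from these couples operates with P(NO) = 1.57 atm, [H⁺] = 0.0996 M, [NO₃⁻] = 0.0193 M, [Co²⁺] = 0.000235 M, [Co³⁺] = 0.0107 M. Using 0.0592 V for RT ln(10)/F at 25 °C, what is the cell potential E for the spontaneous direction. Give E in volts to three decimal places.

+1.085 V

Co³⁺/Co²⁺ is the cathode (higher E°), NO₃⁻/NO the anode: E°cell = +1.85 − (+0.98) = +0.87 V, n = 3.
Overall: 3 Co³⁺(aq) + NO(g) + 2 H₂O(l) → 3 Co²⁺(aq) + NO₃⁻(aq) + 4 H⁺(aq)
Q = [Co²⁺]^3·[NO₃⁻]·[H⁺]^4 / ([Co³⁺]^3·P(NO)); log Q = -10.892.
E = E° − (0.0592/n) log Q = +0.87 − (0.0592/3)(-10.892) = +1.085 V.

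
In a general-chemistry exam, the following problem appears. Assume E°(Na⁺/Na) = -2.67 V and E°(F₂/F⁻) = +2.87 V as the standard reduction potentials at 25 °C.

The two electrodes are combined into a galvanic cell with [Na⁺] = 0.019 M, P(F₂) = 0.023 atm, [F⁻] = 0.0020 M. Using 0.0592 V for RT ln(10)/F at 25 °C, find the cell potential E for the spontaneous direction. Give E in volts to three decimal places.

+5.753 V

F₂/F⁻ is the cathode (higher E°), Na⁺/Na the anode: E°cell = +2.87 − (-2.67) = +5.54 V, n = 2.
Overall: F₂(g) + 2 Na(s) → 2 F⁻(aq) + 2 Na⁺(aq)
Q = [F⁻]^2·[Na⁺]^2 / (P(F₂)); log Q = -7.202.
E = E° − (0.0592/n) log Q = +5.54 − (0.0592/2)(-7.202) = +5.753 V.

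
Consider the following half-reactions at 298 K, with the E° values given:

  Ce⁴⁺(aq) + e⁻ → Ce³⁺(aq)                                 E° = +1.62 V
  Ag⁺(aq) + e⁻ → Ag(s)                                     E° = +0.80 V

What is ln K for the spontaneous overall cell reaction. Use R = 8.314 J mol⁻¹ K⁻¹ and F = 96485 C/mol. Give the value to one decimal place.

Cathode: Ce⁴⁺/Ce³⁺; anode: Ag⁺/Ag. E°cell = (+1.62) − (+0.80) = +0.82 V, with n = 1.
ΔG° = −nFE° = −RT ln K, so ln K = nFE°/(RT) = (1)(96485)(+0.82) / ((8.314)(298)) = 31.934.

31.9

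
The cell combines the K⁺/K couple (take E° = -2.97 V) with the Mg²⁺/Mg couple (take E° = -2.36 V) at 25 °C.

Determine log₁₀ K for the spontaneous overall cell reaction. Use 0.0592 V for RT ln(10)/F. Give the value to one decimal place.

Cathode: Mg²⁺/Mg; anode: K⁺/K. E°cell = +0.61 V, n = 2.
log K = nE°cell / 0.0592 = (2)(+0.61) / 0.0592 = 20.6.

20.6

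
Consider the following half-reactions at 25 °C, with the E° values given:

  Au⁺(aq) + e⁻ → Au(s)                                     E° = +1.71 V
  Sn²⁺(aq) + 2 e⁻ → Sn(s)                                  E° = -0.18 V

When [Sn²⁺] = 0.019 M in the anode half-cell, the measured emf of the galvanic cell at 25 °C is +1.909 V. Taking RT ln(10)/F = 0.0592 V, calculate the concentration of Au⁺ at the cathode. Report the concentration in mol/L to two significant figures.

0.29 M

Au⁺/Au is the cathode, Sn²⁺/Sn the anode: E°cell = +1.89 V, n = 2.
Overall reaction: 2 Au⁺(aq) + Sn(s) → 2 Au(s) + Sn²⁺(aq); Q = [Sn²⁺]^1/[Au⁺]^2.
From E = E° − (0.0592/n) log Q: log Q = (E° − E)·n/0.0592 = (+1.89 − (+1.909))·2/0.0592 = -0.6419.
So 2·log[Au⁺] = 1·log(0.019) − log Q = -1.7212 − (-0.6419) = -1.0793; log[Au⁺] = -1.0793 / 2 = -0.5396; [Au⁺] = 10^(-0.5396) ≈ 0.29 M.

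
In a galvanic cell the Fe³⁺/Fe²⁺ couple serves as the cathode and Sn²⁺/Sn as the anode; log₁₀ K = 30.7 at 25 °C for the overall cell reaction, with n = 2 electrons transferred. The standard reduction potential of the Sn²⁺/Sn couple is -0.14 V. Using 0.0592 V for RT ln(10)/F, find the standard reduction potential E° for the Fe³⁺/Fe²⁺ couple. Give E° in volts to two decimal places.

E°cell = (0.0592/n)·log K = (0.0592/2)(30.7) = +0.909 V.
Since Fe³⁺/Fe²⁺ is the cathode and Sn²⁺/Sn the anode, E°cell = E°(Fe³⁺/Fe²⁺) − E°(Sn²⁺/Sn).
So E°(Fe³⁺/Fe²⁺) = E°cell + E°(Sn²⁺/Sn) = +0.909 + (-0.14) = +0.77 V.

+0.77 V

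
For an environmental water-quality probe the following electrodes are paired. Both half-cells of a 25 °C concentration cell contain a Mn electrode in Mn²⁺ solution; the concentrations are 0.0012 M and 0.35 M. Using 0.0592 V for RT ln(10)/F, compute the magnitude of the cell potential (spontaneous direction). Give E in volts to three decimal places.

For a concentration cell E°cell = 0. The 0.35 M side is the cathode (reduction is favoured where [Mn²⁺] is higher).
With n = 2, E = −(0.0592/2) log([Mn²⁺]ₐₙ/[Mn²⁺]꜀ₐₜ) = −(0.0592/2) log(0.0012/0.35) = −(0.0592/2)(-2.465) = +0.073 V.

+0.073 V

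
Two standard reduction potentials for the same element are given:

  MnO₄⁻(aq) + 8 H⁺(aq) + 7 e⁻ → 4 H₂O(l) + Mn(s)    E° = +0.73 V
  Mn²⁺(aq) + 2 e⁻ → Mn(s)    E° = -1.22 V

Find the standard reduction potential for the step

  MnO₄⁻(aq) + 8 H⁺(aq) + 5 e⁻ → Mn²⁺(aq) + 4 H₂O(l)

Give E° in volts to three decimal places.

+1.510 V

Sequential free energies add, so n₃E°₃ = n₁E°₁ + n₂E°₂.
With n₃ = 7, and the known step contributing 2×(-1.22) V, the unknown satisfies 5·E° = 7×(+0.73) − 2×(-1.22) = +7.550.
E° = +7.550 / 5 = +1.510 V.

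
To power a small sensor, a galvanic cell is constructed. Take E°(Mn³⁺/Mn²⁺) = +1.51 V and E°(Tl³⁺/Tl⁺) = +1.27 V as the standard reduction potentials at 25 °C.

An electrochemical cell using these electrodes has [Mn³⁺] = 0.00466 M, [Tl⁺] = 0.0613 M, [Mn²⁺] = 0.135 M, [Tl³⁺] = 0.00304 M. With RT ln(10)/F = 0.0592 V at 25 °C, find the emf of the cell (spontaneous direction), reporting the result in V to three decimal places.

+0.192 V

Mn³⁺/Mn²⁺ is the cathode (higher E°), Tl³⁺/Tl⁺ the anode: E°cell = +1.51 − (+1.27) = +0.24 V, n = 2.
Overall: 2 Mn³⁺(aq) + Tl⁺(aq) → 2 Mn²⁺(aq) + Tl³⁺(aq)
Q = [Mn²⁺]^2·[Tl³⁺] / ([Mn³⁺]^2·[Tl⁺]); log Q = 1.619.
E = E° − (0.0592/n) log Q = +0.24 − (0.0592/2)(1.619) = +0.192 V.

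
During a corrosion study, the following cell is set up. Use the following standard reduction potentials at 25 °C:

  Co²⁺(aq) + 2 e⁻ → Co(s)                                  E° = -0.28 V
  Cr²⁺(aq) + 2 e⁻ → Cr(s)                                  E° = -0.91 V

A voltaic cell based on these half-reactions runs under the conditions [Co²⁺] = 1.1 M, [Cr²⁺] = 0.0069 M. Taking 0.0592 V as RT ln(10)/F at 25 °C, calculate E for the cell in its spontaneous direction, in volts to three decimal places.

Co²⁺/Co is the cathode (higher E°), Cr²⁺/Cr the anode: E°cell = -0.28 − (-0.91) = +0.63 V, n = 2.
Overall: Co²⁺(aq) + Cr(s) → Co(s) + Cr²⁺(aq)
Q = [Cr²⁺] / ([Co²⁺]); log Q = -2.203.
E = E° − (0.0592/n) log Q = +0.63 − (0.0592/2)(-2.203) = +0.695 V.

+0.695 V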